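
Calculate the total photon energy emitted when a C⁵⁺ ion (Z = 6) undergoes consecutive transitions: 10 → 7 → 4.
25.7148 eV

The energy levels of C⁵⁺ are E_n = -13.6057 × 6² / n² eV.

First transition (10 → 7):
ΔE₁ = |E_7 - E_10|
ΔE₁ = |-9.9960244898 - (-4.8980520000)| = 5.0979725 eV

Second transition (7 → 4):
ΔE₂ = |E_4 - E_7|
ΔE₂ = |-30.6128250000 - (-9.9960244898)| = 20.6168005 eV

Total energy released:
E_total = ΔE₁ + ΔE₂ = 5.0979725 + 20.6168005 = 25.7148 eV

Note: This equals the direct transition 10 → 4: 25.7148 eV ✓
Energy is conserved regardless of the path taken.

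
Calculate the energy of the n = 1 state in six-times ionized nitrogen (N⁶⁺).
-666.68 eV

For hydrogen-like ions, the energy levels scale with Z²:
E_n = -13.6057 Z² / n² eV

For N⁶⁺ (Z = 7) at n = 1:
E_1 = -13.6057 × 7² / 1²
E_1 = -13.6057 × 49 / 1
E_1 = -666.6793 / 1
E_1 = -666.68 eV

The energy is 49 times more negative than hydrogen at the same n due to the stronger nuclear charge.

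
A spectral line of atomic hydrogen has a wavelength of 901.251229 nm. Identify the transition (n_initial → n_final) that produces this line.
n = 10 → n = 3

First, find the photon energy from the wavelength (hc = 1239.84 eV·nm):
E = hc/λ = 1239.84 eV·nm / 901.251229 nm = 1.3756874 eV

The energy levels of hydrogen satisfy E_n = -13.6057 / n² eV, so an emission n_i → n_f releases
ΔE = 13.6057 × (1/n_f² − 1/n_i²) eV.

Setting ΔE equal to the photon energy:
1/n_f² − 1/n_i² = 1.3756874 / 13.6057 = 0.10111111

Since 1/n_i² must be positive, we need 1/n_f² > 0.10111111, i.e. n_f ≤ 3. For each allowed n_f, solve n_i = (1/n_f² − 0.10111111)^(−1/2) and check whether it is a whole number:
  n_f = 1: 1/n_i² = 1.00000000 − 0.10111111 = 0.89888889 → n_i = 1.055  (not an integer) ✗
  n_f = 2: 1/n_i² = 0.25000000 − 0.10111111 = 0.14888889 → n_i = 2.592  (not an integer) ✗
  n_f = 3: 1/n_i² = 0.11111111 − 0.10111111 = 0.01000000 → n_i = 10.000  → integer, n_i = 10 ✓

Only n_f = 3 gives an integer upper level, n_i = 10.

The transition is from n = 10 to n = 3 (emission).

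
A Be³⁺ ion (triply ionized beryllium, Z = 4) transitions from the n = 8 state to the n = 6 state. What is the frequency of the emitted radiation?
6.40e+14 Hz

First, find the transition energy:
E_8 = -13.6057 × 4² / 8² = -3.4014250 eV
E_6 = -13.6057 × 4² / 6² = -6.0469778 eV
|ΔE| = |E_6 - E_8| = 2.6455528 eV

Convert to Joules: E = 2.6455528 eV × (1.602177 × 10⁻¹⁹ J/eV) = 4.2386e-19 J

Using E = hf:
f = E/h = 4.2386e-19 J / (6.62607 × 10⁻³⁴ J·s)
f = 6.40e+14 Hz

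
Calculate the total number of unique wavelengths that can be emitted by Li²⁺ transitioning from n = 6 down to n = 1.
15

The electron can occupy levels n = 1, 2, ..., 6 during de-excitation — that is m = 6 - 1 + 1 = 6 distinct levels.

The number of distinct spectral lines equals the number of ways to choose 2 of these m levels (each pair gives one possible emission transition):

Number of lines = m(m-1)/2 = 6×5/2 = 15

These correspond to all possible transitions between the 6 levels:
6 → 5, 6 → 4, 6 → 3, 6 → 2, 6 → 1, 5 → 4, 5 → 3, 5 → 2...

Each transition produces a photon with a unique energy (and thus wavelength). This count does not depend on Z.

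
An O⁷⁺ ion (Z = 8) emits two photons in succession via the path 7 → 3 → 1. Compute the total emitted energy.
852.9941 eV

The energy levels of O⁷⁺ are E_n = -13.6057 × 8² / n² eV.

First transition (7 → 3):
ΔE₁ = |E_3 - E_7|
ΔE₁ = |-96.7516444444 - (-17.7707102041)| = 78.9809342 eV

Second transition (3 → 1):
ΔE₂ = |E_1 - E_3|
ΔE₂ = |-870.7648000000 - (-96.7516444444)| = 774.0131556 eV

Total energy released:
E_total = ΔE₁ + ΔE₂ = 78.9809342 + 774.0131556 = 852.9941 eV

Note: This equals the direct transition 7 → 1: 852.9941 eV ✓
Energy is conserved regardless of the path taken.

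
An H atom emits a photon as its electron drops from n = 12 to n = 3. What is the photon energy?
1.42 eV

The energy levels are E_n = -13.6057 eV / n².

Energy at n = 12: E_12 = -13.6057 / 12² = -0.09448 eV
Energy at n = 3: E_3 = -13.6057 / 3² = -1.51174 eV

For emission (electron falling to lower state), the photon energy is:
E_photon = E_12 - E_3 = |-0.09448 - (-1.51174)|
E_photon = 1.42 eV

This energy is carried away by the emitted photon.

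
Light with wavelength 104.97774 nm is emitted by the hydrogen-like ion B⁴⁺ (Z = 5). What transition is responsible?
n = 6 → n = 4

First, find the photon energy from the wavelength (hc = 1239.84 eV·nm):
E = hc/λ = 1239.84 eV·nm / 104.97774 nm = 11.810504 eV

The energy levels of B⁴⁺ satisfy E_n = -13.6057 × 5² / n² eV, so an emission n_i → n_f releases
ΔE = 13.6057 × 5² × (1/n_f² − 1/n_i²) eV.

Setting ΔE equal to the photon energy:
1/n_f² − 1/n_i² = 11.810504 / (13.6057 × 5²) = 0.034722224

Since 1/n_i² must be positive, we need 1/n_f² > 0.034722224, i.e. n_f ≤ 5. For each allowed n_f, solve n_i = (1/n_f² − 0.034722224)^(−1/2) and check whether it is a whole number:
  n_f = 1: 1/n_i² = 1.000000000 − 0.034722224 = 0.965277776 → n_i = 1.018  (not an integer) ✗
  n_f = 2: 1/n_i² = 0.250000000 − 0.034722224 = 0.215277776 → n_i = 2.155  (not an integer) ✗
  n_f = 3: 1/n_i² = 0.111111111 − 0.034722224 = 0.076388887 → n_i = 3.618  (not an integer) ✗
  n_f = 4: 1/n_i² = 0.062500000 − 0.034722224 = 0.027777776 → n_i = 6.000  → integer, n_i = 6 ✓
  n_f = 5: 1/n_i² = 0.040000000 − 0.034722224 = 0.005277776 → n_i = 13.765  (not an integer) ✗

Only n_f = 4 gives an integer upper level, n_i = 6.

The transition is from n = 6 to n = 4 (emission).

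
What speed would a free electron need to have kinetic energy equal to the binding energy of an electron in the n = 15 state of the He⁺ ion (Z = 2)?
2.91692e+05 m/s (or 0.0973% of c)

The binding energy at n = 15 for He⁺ is:
E_15 = -13.6057 × 2²/15² = -0.241879111 eV
|E_15| = 0.241879111 eV

Convert to Joules:
KE = 0.241879111 eV × (1.602177 × 10⁻¹⁹ J/eV) = 3.8753315e-20 J

Using KE = ½mv²:
v = √(2·KE/m_e)
v = √(2 × 3.8753315e-20 J / 9.10938 × 10⁻³¹ kg)
v = 2.91692e+05 m/s

This is approximately 0.0973% the speed of light.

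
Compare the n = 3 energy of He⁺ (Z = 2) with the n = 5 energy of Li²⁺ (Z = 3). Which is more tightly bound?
He⁺ at n = 3 (E = -6.0470 eV)

Using E_n = -13.6057 Z² / n² eV:

He⁺ (Z = 2) at n = 3:
E = -13.6057 × 2² / 3² = -13.6057 × 4 / 9 = -6.0469778 eV

Li²⁺ (Z = 3) at n = 5:
E = -13.6057 × 3² / 5² = -13.6057 × 9 / 25 = -4.8980520 eV

Since -6.0469778 eV < -4.8980520 eV,
He⁺ at n = 3 is more tightly bound (requires more energy to ionize).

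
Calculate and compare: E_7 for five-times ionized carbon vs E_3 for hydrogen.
C⁵⁺ at n = 7 (E = -9.996024 eV)

Using E_n = -13.6057 Z² / n² eV:

C⁵⁺ (Z = 6) at n = 7:
E = -13.6057 × 6² / 7² = -13.6057 × 36 / 49 = -9.996024490 eV

H (Z = 1) at n = 3:
E = -13.6057 × 1² / 3² = -13.6057 × 1 / 9 = -1.511744444 eV

Since -9.996024490 eV < -1.511744444 eV,
C⁵⁺ at n = 7 is more tightly bound (requires more energy to ionize).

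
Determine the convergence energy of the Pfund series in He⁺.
2.176912 eV

The series limit corresponds to the transition from n = ∞ to n = 5.
This is the highest energy (shortest wavelength) transition in the Pfund series.

E_∞ = 0 eV
E_5 = -13.6057 × 2² / 5² = -2.176912 eV

Energy at series limit:
ΔE = E_∞ - E_5 = 0 - (-2.176912) = 2.176912 eV

This energy equals the ionization energy from the n = 5 state of He⁺.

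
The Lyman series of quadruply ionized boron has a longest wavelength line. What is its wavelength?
4.86 nm

The longest wavelength corresponds to the smallest energy transition in the series.
The Lyman series has all transitions ending at n_f = 1.

For B⁴⁺ (Z = 5), the first line (α-line) is the jump from n = 2 to n = 1:
E_2 = -13.6057 × 5² / 2² = -85.0356 eV
E_1 = -13.6057 × 5² / 1² = -340.1425 eV
ΔE = E_2 - E_1 = 255.1069 eV

λ = hc/E = 1239.84 eV·nm / 255.1069 eV
λ = 4.86 nm

This is the α-line of the Lyman series in B⁴⁺.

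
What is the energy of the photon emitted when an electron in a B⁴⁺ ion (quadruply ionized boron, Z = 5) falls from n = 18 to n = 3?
36.744 eV

The energy levels are E_n = -13.6057 Z² eV / n².

Energy at n = 18: E_18 = -13.6057 × 5² / 18² = -1.049823 eV
Energy at n = 3: E_3 = -13.6057 × 5² / 3² = -37.793611 eV

For emission (electron falling to lower state), the photon energy is:
E_photon = E_18 - E_3 = |-1.049823 - (-37.793611)|
E_photon = 36.744 eV

This energy is carried away by the emitted photon.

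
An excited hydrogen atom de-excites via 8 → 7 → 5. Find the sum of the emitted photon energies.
0.33 eV

The energy levels of hydrogen are E_n = -13.6057 / n² eV.

First transition (8 → 7):
ΔE₁ = |E_7 - E_8|
ΔE₁ = |-0.27766735 - (-0.21258906)| = 0.06508 eV

Second transition (7 → 5):
ΔE₂ = |E_5 - E_7|
ΔE₂ = |-0.54422800 - (-0.27766735)| = 0.26656 eV

Total energy released:
E_total = ΔE₁ + ΔE₂ = 0.06508 + 0.26656 = 0.33 eV

Note: This equals the direct transition 8 → 5: 0.33 eV ✓
Energy is conserved regardless of the path taken.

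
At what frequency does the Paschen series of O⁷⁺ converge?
2.339e+16 Hz

The series limit corresponds to the transition from n = ∞ to n = 3.
This is the highest energy (shortest wavelength) transition in the Paschen series.

E_∞ = 0 eV
E_3 = -13.6057 × 8² / 3² = -96.7516444 eV

Energy at series limit:
ΔE = E_∞ - E_3 = 0 - (-96.7516444) = 96.7516444 eV
E = 96.7516444 eV × (1.602177 × 10⁻¹⁹ J/eV) = 1.55013e-17 J
f = E/h = 1.55013e-17 J / (6.62607 × 10⁻³⁴ J·s) = 2.339e+16 Hz

This energy equals the ionization energy from the n = 3 state of O⁷⁺.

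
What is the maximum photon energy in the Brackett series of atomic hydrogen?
0.8504 eV

The series limit corresponds to the transition from n = ∞ to n = 4.
This is the highest energy (shortest wavelength) transition in the Brackett series.

E_∞ = 0 eV
E_4 = -13.6057 / 4² = -0.8504 eV

Energy at series limit:
ΔE = E_∞ - E_4 = 0 - (-0.8504) = 0.8504 eV

This energy equals the ionization energy from the n = 4 state of hydrogen.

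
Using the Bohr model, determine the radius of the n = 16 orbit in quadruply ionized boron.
2.7094 nm (or 27.0939 Å)

The Bohr radius formula is:
r_n = n² a₀ / Z

where a₀ = 0.0529177 nm is the Bohr radius.

For B⁴⁺ (Z = 5) at n = 16:
r_16 = 16² × 0.0529177 nm / 5
r_16 = 256 × 0.0529177 nm / 5
r_16 = 13.54693 nm / 5
r_16 = 2.7094 nm

The electron orbits at approximately 2.7094 nm from the nucleus.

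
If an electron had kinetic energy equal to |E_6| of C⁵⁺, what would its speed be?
2.18769e+06 m/s (or 0.729736% of c)

The binding energy at n = 6 for C⁵⁺ is:
E_6 = -13.6057 × 6²/6² = -13.60570000 eV
|E_6| = 13.60570000 eV

Convert to Joules:
KE = 13.60570000 eV × (1.602177 × 10⁻¹⁹ J/eV) = 2.1798740e-18 J

Using KE = ½mv²:
v = √(2·KE/m_e)
v = √(2 × 2.1798740e-18 J / 9.10938 × 10⁻³¹ kg)
v = 2.18769e+06 m/s

This is approximately 0.729736% the speed of light.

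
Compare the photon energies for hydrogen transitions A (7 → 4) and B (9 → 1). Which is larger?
9 → 1

Calculate the energy for each transition:

Transition 7 → 4:
ΔE₁ = |E_4 - E_7| = |-13.6057/4² - (-13.6057/7²)|
ΔE₁ = |-0.8503562500 - (-0.2776673469)| = 0.5726889 eV

Transition 9 → 1:
ΔE₂ = |E_1 - E_9| = |-13.6057/1² - (-13.6057/9²)|
ΔE₂ = |-13.6057000000 - (-0.1679716049)| = 13.4377284 eV

Since 13.4377284 eV > 0.5726889 eV, the transition 9 → 1 emits the more energetic photon.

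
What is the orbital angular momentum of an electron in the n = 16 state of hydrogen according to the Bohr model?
1.68731e-33 J·s (or 16ℏ)

In the Bohr model, angular momentum is quantized:
L = nℏ

where ℏ = h/(2π) = 1.0545718e-34 J·s

For n = 16:
L = 16 × 1.0545718e-34 J·s
L = 1.68731e-33 J·s

This can also be written as L = 16ℏ.
The angular momentum is an integer multiple of the reduced Planck constant.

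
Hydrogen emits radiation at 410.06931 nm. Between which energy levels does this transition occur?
n = 6 → n = 2

First, find the photon energy from the wavelength (hc = 1239.84 eV·nm):
E = hc/λ = 1239.84 eV·nm / 410.06931 nm = 3.0234889 eV

The energy levels of hydrogen satisfy E_n = -13.6057 / n² eV, so an emission n_i → n_f releases
ΔE = 13.6057 × (1/n_f² − 1/n_i²) eV.

Setting ΔE equal to the photon energy:
1/n_f² − 1/n_i² = 3.0234889 / 13.6057 = 0.22222222

Since 1/n_i² must be positive, we need 1/n_f² > 0.22222222, i.e. n_f ≤ 2. For each allowed n_f, solve n_i = (1/n_f² − 0.22222222)^(−1/2) and check whether it is a whole number:
  n_f = 1: 1/n_i² = 1.00000000 − 0.22222222 = 0.77777778 → n_i = 1.134  (not an integer) ✗
  n_f = 2: 1/n_i² = 0.25000000 − 0.22222222 = 0.02777778 → n_i = 6.000  → integer, n_i = 6 ✓

Only n_f = 2 gives an integer upper level, n_i = 6.

The transition is from n = 6 to n = 2 (emission).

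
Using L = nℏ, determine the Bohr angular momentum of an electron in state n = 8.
8.437e-34 J·s (or 8ℏ)

In the Bohr model, angular momentum is quantized:
L = nℏ

where ℏ = h/(2π) = 1.05457e-34 J·s

For n = 8:
L = 8 × 1.05457e-34 J·s
L = 8.437e-34 J·s

This can also be written as L = 8ℏ.
The angular momentum is an integer multiple of the reduced Planck constant.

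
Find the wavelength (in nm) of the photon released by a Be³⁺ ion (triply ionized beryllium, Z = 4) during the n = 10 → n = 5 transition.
189.846902 nm

First, find the transition energy using E_n = -13.6057 Z² / n² eV:
E_10 = -13.6057 × 4² / 10² = -2.1769120000 eV
E_5 = -13.6057 × 4² / 5² = -8.7076480000 eV

Photon energy: |ΔE| = |E_5 - E_10| = 6.5307360000 eV

Convert to wavelength using E = hc/λ with hc = 1239.84 eV·nm:
λ = hc/E = 1239.84 eV·nm / 6.5307360000 eV
λ = 189.846902 nm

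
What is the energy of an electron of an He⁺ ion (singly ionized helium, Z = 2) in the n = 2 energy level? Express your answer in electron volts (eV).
-13.6057 eV

The energy levels of a hydrogen-like atom are given by:
E_n = -13.6057 Z² / n² eV  (with Z = 2 for He⁺)

For n = 2:
E_2 = -13.6057 × 2² / 2²
E_2 = -13.6057 × 4 / 4
E_2 = -13.6057 eV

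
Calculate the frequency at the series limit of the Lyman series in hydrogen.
3.29e+15 Hz

The series limit corresponds to the transition from n = ∞ to n = 1.
This is the highest energy (shortest wavelength) transition in the Lyman series.

E_∞ = 0 eV
E_1 = -13.6057 / 1² = -13.60570 eV

Energy at series limit:
ΔE = E_∞ - E_1 = 0 - (-13.60570) = 13.60570 eV
E = 13.60570 eV × (1.602177 × 10⁻¹⁹ J/eV) = 2.1799e-18 J
f = E/h = 2.1799e-18 J / (6.62607 × 10⁻³⁴ J·s) = 3.29e+15 Hz

This energy equals the ionization energy from the n = 1 state of hydrogen.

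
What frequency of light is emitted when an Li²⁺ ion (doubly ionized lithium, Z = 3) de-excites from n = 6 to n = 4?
1.03e+15 Hz

First, find the transition energy:
E_6 = -13.6057 × 3² / 6² = -3.4014250 eV
E_4 = -13.6057 × 3² / 4² = -7.6532063 eV
|ΔE| = |E_4 - E_6| = 4.2517813 eV

Convert to Joules: E = 4.2517813 eV × (1.602177 × 10⁻¹⁹ J/eV) = 6.8121e-19 J

Using E = hf:
f = E/h = 6.8121e-19 J / (6.62607 × 10⁻³⁴ J·s)
f = 1.03e+15 Hz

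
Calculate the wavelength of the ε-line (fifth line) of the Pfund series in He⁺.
759.39 nm

The lines of a series are numbered from the longest wavelength (smallest ΔE) outward; the fifth line is the transition from n = n_f + 5 to n_f.
The Pfund series has all transitions ending at n_f = 5.

For He⁺ (Z = 2), the fifth line (ε-line) is the jump from n = 10 to n = 5:
E_10 = -13.6057 × 2² / 10² = -0.544228 eV
E_5 = -13.6057 × 2² / 5² = -2.176912 eV
ΔE = E_10 - E_5 = 1.632684 eV

λ = hc/E = 1239.84 eV·nm / 1.632684 eV
λ = 759.39 nm

This is the ε-line of the Pfund series in He⁺.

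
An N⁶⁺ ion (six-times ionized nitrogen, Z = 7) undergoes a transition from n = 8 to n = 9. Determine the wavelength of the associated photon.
567.1067 nm

First, find the transition energy using E_n = -13.6057 Z² / n² eV:
E_8 = -13.6057 × 7² / 8² = -10.41686406 eV
E_9 = -13.6057 × 7² / 9² = -8.23060864 eV

Photon energy: |ΔE| = |E_9 - E_8| = 2.18625542 eV

Convert to wavelength using E = hc/λ with hc = 1239.84 eV·nm:
λ = hc/E = 1239.84 eV·nm / 2.18625542 eV
λ = 567.1067 nm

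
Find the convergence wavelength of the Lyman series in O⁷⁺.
1.42385 nm

The series limit corresponds to the transition from n = ∞ to n = 1.
This is the highest energy (shortest wavelength) transition in the Lyman series.

E_∞ = 0 eV
E_1 = -13.6057 × 8² / 1² = -870.7648000 eV

Energy at series limit:
ΔE = E_∞ - E_1 = 0 - (-870.7648000) = 870.7648000 eV
λ = hc/E = 1239.84 eV·nm / 870.7648000 eV = 1.42385 nm

This energy equals the ionization energy from the n = 1 state of O⁷⁺.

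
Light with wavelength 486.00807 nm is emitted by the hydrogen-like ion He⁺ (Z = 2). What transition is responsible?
n = 8 → n = 4

First, find the photon energy from the wavelength (hc = 1239.84 eV·nm):
E = hc/λ = 1239.84 eV·nm / 486.00807 nm = 2.5510688 eV

The energy levels of He⁺ satisfy E_n = -13.6057 × 2² / n² eV, so an emission n_i → n_f releases
ΔE = 13.6057 × 2² × (1/n_f² − 1/n_i²) eV.

Setting ΔE equal to the photon energy:
1/n_f² − 1/n_i² = 2.5510688 / (13.6057 × 2²) = 0.046875001

Since 1/n_i² must be positive, we need 1/n_f² > 0.046875001, i.e. n_f ≤ 4. For each allowed n_f, solve n_i = (1/n_f² − 0.046875001)^(−1/2) and check whether it is a whole number:
  n_f = 1: 1/n_i² = 1.000000000 − 0.046875001 = 0.953124999 → n_i = 1.024  (not an integer) ✗
  n_f = 2: 1/n_i² = 0.250000000 − 0.046875001 = 0.203124999 → n_i = 2.219  (not an integer) ✗
  n_f = 3: 1/n_i² = 0.111111111 − 0.046875001 = 0.064236110 → n_i = 3.946  (not an integer) ✗
  n_f = 4: 1/n_i² = 0.062500000 − 0.046875001 = 0.015624999 → n_i = 8.000  → integer, n_i = 8 ✓

Only n_f = 4 gives an integer upper level, n_i = 8.

The transition is from n = 8 to n = 4 (emission).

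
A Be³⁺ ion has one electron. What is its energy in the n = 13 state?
-1.28811 eV

For hydrogen-like ions, the energy levels scale with Z²:
E_n = -13.6057 Z² / n² eV

For Be³⁺ (Z = 4) at n = 13:
E_13 = -13.6057 × 4² / 13²
E_13 = -13.6057 × 16 / 169
E_13 = -217.6912 / 169
E_13 = -1.28811 eV

The energy is 16 times more negative than hydrogen at the same n due to the stronger nuclear charge.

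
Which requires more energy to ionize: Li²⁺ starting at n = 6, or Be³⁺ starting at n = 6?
Be³⁺ at n = 6 (E = -6.047 eV)

Using E_n = -13.6057 Z² / n² eV:

Li²⁺ (Z = 3) at n = 6:
E = -13.6057 × 3² / 6² = -13.6057 × 9 / 36 = -3.401425 eV

Be³⁺ (Z = 4) at n = 6:
E = -13.6057 × 4² / 6² = -13.6057 × 16 / 36 = -6.046978 eV

Since -6.046978 eV < -3.401425 eV,
Be³⁺ at n = 6 is more tightly bound (requires more energy to ionize).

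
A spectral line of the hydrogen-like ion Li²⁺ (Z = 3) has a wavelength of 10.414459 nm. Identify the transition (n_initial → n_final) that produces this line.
n = 6 → n = 1

First, find the photon energy from the wavelength (hc = 1239.84 eV·nm):
E = hc/λ = 1239.84 eV·nm / 10.414459 nm = 119.04987 eV

The energy levels of Li²⁺ satisfy E_n = -13.6057 × 3² / n² eV, so an emission n_i → n_f releases
ΔE = 13.6057 × 3² × (1/n_f² − 1/n_i²) eV.

Setting ΔE equal to the photon energy:
1/n_f² − 1/n_i² = 119.04987 / (13.6057 × 3²) = 0.97222218

Since 1/n_i² must be positive, we need 1/n_f² > 0.97222218, i.e. n_f ≤ 1. For each allowed n_f, solve n_i = (1/n_f² − 0.97222218)^(−1/2) and check whether it is a whole number:
  n_f = 1: 1/n_i² = 1.00000000 − 0.97222218 = 0.02777782 → n_i = 6.000  → integer, n_i = 6 ✓

Only n_f = 1 gives an integer upper level, n_i = 6.

The transition is from n = 6 to n = 1 (emission).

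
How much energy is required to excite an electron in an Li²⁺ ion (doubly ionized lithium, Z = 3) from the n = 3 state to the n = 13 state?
12.8811 eV

The energy levels of a hydrogen-like atom are E_n = -13.6057 Z² eV / n².

Energy at n = 3: E_3 = -13.6057 × 3² / 3² = -13.6057000 eV
Energy at n = 13: E_13 = -13.6057 × 3² / 13² = -0.7245639 eV

The excitation energy is the difference:
ΔE = E_13 - E_3
ΔE = -0.7245639 - (-13.6057000)
ΔE = 12.8811 eV

Since this is positive, energy must be absorbed (photon absorption).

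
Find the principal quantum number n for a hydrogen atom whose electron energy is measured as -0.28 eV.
n = 7

The exact energy levels follow E_n = -13.6057 eV / n².

The measured value (-0.28 eV) is reported to only 2 significant figures, so we must test candidate n values and see which one matches to that precision.

Candidate energies:
  n = 5:  E = -13.6057/5² = -0.54423 eV
  n = 6:  E = -13.6057/6² = -0.37794 eV
  n = 7:  E = -13.6057/7² = -0.27767 eV  ← matches
  n = 8:  E = -13.6057/8² = -0.21259 eV
  n = 9:  E = -13.6057/9² = -0.16797 eV

Checking against the measurement of -0.28 eV (2 sig figs), only n = 7 agrees:
E_7 = -0.27767 eV, which rounds to -0.28 eV ✓

Therefore n = 7.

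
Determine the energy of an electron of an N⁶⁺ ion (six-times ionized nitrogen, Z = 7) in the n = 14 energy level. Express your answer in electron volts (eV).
-3.40 eV

The energy levels of a hydrogen-like atom are given by:
E_n = -13.6057 Z² / n² eV  (with Z = 7 for N⁶⁺)

For n = 14:
E_14 = -13.6057 × 7² / 14²
E_14 = -13.6057 × 49 / 196
E_14 = -3.40 eV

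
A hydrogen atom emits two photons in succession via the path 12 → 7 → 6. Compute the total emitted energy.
0.28 eV

The energy levels of hydrogen are E_n = -13.6057 / n² eV.

First transition (12 → 7):
ΔE₁ = |E_7 - E_12|
ΔE₁ = |-0.27766735 - (-0.09448403)| = 0.18318 eV

Second transition (7 → 6):
ΔE₂ = |E_6 - E_7|
ΔE₂ = |-0.37793611 - (-0.27766735)| = 0.10027 eV

Total energy released:
E_total = ΔE₁ + ΔE₂ = 0.18318 + 0.10027 = 0.28 eV

Note: This equals the direct transition 12 → 6: 0.28 eV ✓
Energy is conserved regardless of the path taken.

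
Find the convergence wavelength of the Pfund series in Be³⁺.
142.38518 nm

The series limit corresponds to the transition from n = ∞ to n = 5.
This is the highest energy (shortest wavelength) transition in the Pfund series.

E_∞ = 0 eV
E_5 = -13.6057 × 4² / 5² = -8.707648000 eV

Energy at series limit:
ΔE = E_∞ - E_5 = 0 - (-8.707648000) = 8.707648000 eV
λ = hc/E = 1239.84 eV·nm / 8.707648000 eV = 142.38518 nm

This energy equals the ionization energy from the n = 5 state of Be³⁺.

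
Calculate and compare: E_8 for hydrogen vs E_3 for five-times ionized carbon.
C⁵⁺ at n = 3 (E = -54.42280 eV)

Using E_n = -13.6057 Z² / n² eV:

H (Z = 1) at n = 8:
E = -13.6057 × 1² / 8² = -13.6057 × 1 / 64 = -0.21258906 eV

C⁵⁺ (Z = 6) at n = 3:
E = -13.6057 × 6² / 3² = -13.6057 × 36 / 9 = -54.42280000 eV

Since -54.42280000 eV < -0.21258906 eV,
C⁵⁺ at n = 3 is more tightly bound (requires more energy to ionize).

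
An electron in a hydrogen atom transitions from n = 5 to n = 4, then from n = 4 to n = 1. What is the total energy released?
13.0615 eV

The energy levels of hydrogen are E_n = -13.6057 / n² eV.

First transition (5 → 4):
ΔE₁ = |E_4 - E_5|
ΔE₁ = |-0.8503562500 - (-0.5442280000)| = 0.3061283 eV

Second transition (4 → 1):
ΔE₂ = |E_1 - E_4|
ΔE₂ = |-13.6057000000 - (-0.8503562500)| = 12.7553438 eV

Total energy released:
E_total = ΔE₁ + ΔE₂ = 0.3061283 + 12.7553438 = 13.0615 eV

Note: This equals the direct transition 5 → 1: 13.0615 eV ✓
Energy is conserved regardless of the path taken.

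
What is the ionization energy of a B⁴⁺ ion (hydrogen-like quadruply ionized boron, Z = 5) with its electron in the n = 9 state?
4.20 eV

The ionization energy is the energy needed to remove the electron completely (n → ∞).

For a hydrogen-like ion with Z = 5, E_n = -13.6057 Z² / n² eV.

At n = 9: E_9 = -13.6057 × 5² / 9² = -4.19929 eV
At n = ∞: E_∞ = 0 eV

Ionization energy = E_∞ - E_9 = 0 - (-4.19929) = 4.19929 eV
Ionization energy ≈ 4.20 eV

This is also called the binding energy of the electron in state n = 9.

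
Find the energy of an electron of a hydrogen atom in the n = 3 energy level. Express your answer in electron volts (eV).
-1.51174 eV

The energy levels of a hydrogen-like atom are given by:
E_n = -13.6057 eV / n²

For n = 3:
E_3 = -13.6057 eV / 3²
E_3 = -13.6057 eV / 9
E_3 = -1.51174 eV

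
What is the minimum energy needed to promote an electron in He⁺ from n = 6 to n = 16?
1.2992 eV

The energy levels of a hydrogen-like atom are E_n = -13.6057 Z² eV / n².

Energy at n = 6: E_6 = -13.6057 × 2² / 6² = -1.5117444 eV
Energy at n = 16: E_16 = -13.6057 × 2² / 16² = -0.2125891 eV

The excitation energy is the difference:
ΔE = E_16 - E_6
ΔE = -0.2125891 - (-1.5117444)
ΔE = 1.2992 eV

Since this is positive, energy must be absorbed (photon absorption).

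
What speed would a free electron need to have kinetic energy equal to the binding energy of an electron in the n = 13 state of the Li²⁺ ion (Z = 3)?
5.05e+05 m/s (or 0.16840% of c)

The binding energy at n = 13 for Li²⁺ is:
E_13 = -13.6057 × 3²/13² = -0.7245639 eV
|E_13| = 0.7245639 eV

Convert to Joules:
KE = 0.7245639 eV × (1.602177 × 10⁻¹⁹ J/eV) = 1.1609e-19 J

Using KE = ½mv²:
v = √(2·KE/m_e)
v = √(2 × 1.1609e-19 J / 9.10938 × 10⁻³¹ kg)
v = 5.05e+05 m/s

This is approximately 0.16840% the speed of light.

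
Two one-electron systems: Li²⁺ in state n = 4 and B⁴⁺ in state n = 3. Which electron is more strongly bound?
B⁴⁺ at n = 3 (E = -37.7936 eV)

Using E_n = -13.6057 Z² / n² eV:

Li²⁺ (Z = 3) at n = 4:
E = -13.6057 × 3² / 4² = -13.6057 × 9 / 16 = -7.6532063 eV

B⁴⁺ (Z = 5) at n = 3:
E = -13.6057 × 5² / 3² = -13.6057 × 25 / 9 = -37.7936111 eV

Since -37.7936111 eV < -7.6532063 eV,
B⁴⁺ at n = 3 is more tightly bound (requires more energy to ionize).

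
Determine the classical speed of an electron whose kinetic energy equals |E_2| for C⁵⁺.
6.5631e+06 m/s (or 2.19% of c)

The binding energy at n = 2 for C⁵⁺ is:
E_2 = -13.6057 × 6²/2² = -122.45130 eV
|E_2| = 122.45130 eV

Convert to Joules:
KE = 122.45130 eV × (1.602177 × 10⁻¹⁹ J/eV) = 1.961887e-17 J

Using KE = ½mv²:
v = √(2·KE/m_e)
v = √(2 × 1.961887e-17 J / 9.10938 × 10⁻³¹ kg)
v = 6.5631e+06 m/s

This is approximately 2.19% the speed of light.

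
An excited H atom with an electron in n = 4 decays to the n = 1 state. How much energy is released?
12.7553 eV

The energy levels are E_n = -13.6057 eV / n².

Energy at n = 4: E_4 = -13.6057 / 4² = -0.8503563 eV
Energy at n = 1: E_1 = -13.6057 / 1² = -13.6057000 eV

For emission (electron falling to lower state), the photon energy is:
E_photon = E_4 - E_1 = |-0.8503563 - (-13.6057000)|
E_photon = 12.7553 eV

This energy is carried away by the emitted photon.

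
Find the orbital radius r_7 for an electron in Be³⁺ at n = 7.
0.6482 nm (or 6.4824 Å)

The Bohr radius formula is:
r_n = n² a₀ / Z

where a₀ = 0.0529177 nm is the Bohr radius.

For Be³⁺ (Z = 4) at n = 7:
r_7 = 7² × 0.0529177 nm / 4
r_7 = 49 × 0.0529177 nm / 4
r_7 = 2.59297 nm / 4
r_7 = 0.6482 nm

The electron orbits at approximately 0.6482 nm from the nucleus.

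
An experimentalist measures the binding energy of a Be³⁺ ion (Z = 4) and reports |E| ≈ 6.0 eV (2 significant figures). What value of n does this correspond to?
n = 6

The exact energy levels follow E_n = -13.6057 Z² / n² eV with Z = 4.

The measured value (-6.0 eV) is reported to only 2 significant figures, so we must test candidate n values and see which one matches to that precision.

Candidate energies:
  n = 4:  E = -13.6057 × 4² / 4² = -13.605700 eV
  n = 5:  E = -13.6057 × 4² / 5² = -8.707648 eV
  n = 6:  E = -13.6057 × 4² / 6² = -6.046978 eV  ← matches
  n = 7:  E = -13.6057 × 4² / 7² = -4.442678 eV
  n = 8:  E = -13.6057 × 4² / 8² = -3.401425 eV

Checking against the measurement of -6.0 eV (2 sig figs), only n = 6 agrees:
E_6 = -6.046978 eV, which rounds to -6.0 eV ✓

Therefore n = 6.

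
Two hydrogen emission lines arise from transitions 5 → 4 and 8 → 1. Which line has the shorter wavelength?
8 → 1

Calculate the energy for each transition:

Transition 5 → 4:
ΔE₁ = |E_4 - E_5| = |-13.6057/4² - (-13.6057/5²)|
ΔE₁ = |-0.85035625000 - (-0.54422800000)| = 0.30612825 eV

Transition 8 → 1:
ΔE₂ = |E_1 - E_8| = |-13.6057/1² - (-13.6057/8²)|
ΔE₂ = |-13.60570000000 - (-0.21258906250)| = 13.39311094 eV

Since 13.39311094 eV > 0.30612825 eV, the transition 8 → 1 emits the more energetic photon.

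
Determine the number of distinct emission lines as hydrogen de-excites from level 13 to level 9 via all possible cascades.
10

The electron can occupy levels n = 9, 10, ..., 13 during de-excitation — that is m = 13 - 9 + 1 = 5 distinct levels.

The number of distinct spectral lines equals the number of ways to choose 2 of these m levels (each pair gives one possible emission transition):

Number of lines = m(m-1)/2 = 5×4/2 = 10

These correspond to all possible transitions between the 5 levels:
13 → 12, 13 → 11, 13 → 10, 13 → 9, 12 → 11, 12 → 10, 12 → 9, 11 → 10...

Each transition produces a photon with a unique energy (and thus wavelength). This count does not depend on Z.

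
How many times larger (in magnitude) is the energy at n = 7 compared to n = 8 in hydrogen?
1.306

Using E_n = -13.6057 Z² / n² eV with Z = 1:

E_7 = -13.6057 / 7² = -13.6057 / 49 = -0.277667347 eV
E_8 = -13.6057 / 8² = -13.6057 / 64 = -0.212589063 eV

The ratio is:
E_7/E_8 = (-0.277667347) / (-0.212589063)
E_7/E_8 = (-13.6057/49) / (-13.6057/64)
E_7/E_8 = 64/49
E_7/E_8 = 1.306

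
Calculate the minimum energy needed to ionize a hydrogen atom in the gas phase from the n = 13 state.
0.0805 eV

The ionization energy is the energy needed to remove the electron completely (n → ∞).

For hydrogen, E_n = -13.6057 eV / n².

At n = 13: E_13 = -13.6057 / 13² = -0.0805071 eV
At n = ∞: E_∞ = 0 eV

Ionization energy = E_∞ - E_13 = 0 - (-0.0805071) = 0.0805071 eV
Ionization energy ≈ 0.0805 eV

This is also called the binding energy of the electron in state n = 13.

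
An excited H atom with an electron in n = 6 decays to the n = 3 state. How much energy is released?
1.134 eV

The energy levels are E_n = -13.6057 eV / n².

Energy at n = 6: E_6 = -13.6057 / 6² = -0.377936 eV
Energy at n = 3: E_3 = -13.6057 / 3² = -1.511744 eV

For emission (electron falling to lower state), the photon energy is:
E_photon = E_6 - E_3 = |-0.377936 - (-1.511744)|
E_photon = 1.134 eV

This energy is carried away by the emitted photon.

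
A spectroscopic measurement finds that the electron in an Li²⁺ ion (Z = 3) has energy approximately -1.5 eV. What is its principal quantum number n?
n = 9

The exact energy levels follow E_n = -13.6057 Z² / n² eV with Z = 3.

The measured value (-1.5 eV) is reported to only 2 significant figures, so we must test candidate n values and see which one matches to that precision.

Candidate energies:
  n = 7:  E = -13.6057 × 3² / 7² = -2.499006 eV
  n = 8:  E = -13.6057 × 3² / 8² = -1.913302 eV
  n = 9:  E = -13.6057 × 3² / 9² = -1.511744 eV  ← matches
  n = 10:  E = -13.6057 × 3² / 10² = -1.224513 eV
  n = 11:  E = -13.6057 × 3² / 11² = -1.011994 eV

Checking against the measurement of -1.5 eV (2 sig figs), only n = 9 agrees:
E_9 = -1.511744 eV, which rounds to -1.5 eV ✓

Therefore n = 9.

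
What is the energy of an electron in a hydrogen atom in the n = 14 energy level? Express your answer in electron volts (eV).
-0.07 eV

The energy levels of a hydrogen-like atom are given by:
E_n = -13.6057 eV / n²

For n = 14:
E_14 = -13.6057 eV / 14²
E_14 = -13.6057 eV / 196
E_14 = -0.07 eV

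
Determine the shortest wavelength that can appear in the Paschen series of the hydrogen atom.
820.13862 nm

The series limit corresponds to the transition from n = ∞ to n = 3.
This is the highest energy (shortest wavelength) transition in the Paschen series.

E_∞ = 0 eV
E_3 = -13.6057 / 3² = -1.511744444 eV

Energy at series limit:
ΔE = E_∞ - E_3 = 0 - (-1.511744444) = 1.511744444 eV
λ = hc/E = 1239.84 eV·nm / 1.511744444 eV = 820.13862 nm

This energy equals the ionization energy from the n = 3 state of hydrogen.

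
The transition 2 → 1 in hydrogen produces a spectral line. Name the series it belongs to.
Lyman series

The spectral series in hydrogen are named based on the final (lower) energy level:
- Lyman series: n_final = 1 (ultraviolet)
- Balmer series: n_final = 2 (visible/near-UV)
- Paschen series: n_final = 3 (infrared)
- Brackett series: n_final = 4 (infrared)
- Pfund series: n_final = 5 (far infrared)

Since this transition ends at n = 1, it belongs to the Lyman series.

For reference, this 2 → 1 line has photon energy
ΔE = 13.6057 eV × (1/1² - 1/2²) = 10.204275 eV,
corresponding to wavelength λ = hc/ΔE = 1239.84 eV·nm / 10.204275 eV = 121.502 nm in the ultraviolet region.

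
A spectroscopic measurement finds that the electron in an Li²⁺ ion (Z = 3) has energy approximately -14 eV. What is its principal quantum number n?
n = 3

The exact energy levels follow E_n = -13.6057 Z² / n² eV with Z = 3.

The measured value (-14 eV) is reported to only 2 significant figures, so we must test candidate n values and see which one matches to that precision.

Candidate energies:
  n = 1:  E = -13.6057 × 3² / 1² = -122.451300 eV
  n = 2:  E = -13.6057 × 3² / 2² = -30.612825 eV
  n = 3:  E = -13.6057 × 3² / 3² = -13.605700 eV  ← matches
  n = 4:  E = -13.6057 × 3² / 4² = -7.653206 eV
  n = 5:  E = -13.6057 × 3² / 5² = -4.898052 eV

Checking against the measurement of -14 eV (2 sig figs), only n = 3 agrees:
E_3 = -13.605700 eV, which rounds to -14 eV ✓

Therefore n = 3.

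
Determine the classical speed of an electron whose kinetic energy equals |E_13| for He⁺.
3.36568e+05 m/s (or 0.11% of c)

The binding energy at n = 13 for He⁺ is:
E_13 = -13.6057 × 2²/13² = -0.322028402 eV
|E_13| = 0.322028402 eV

Convert to Joules:
KE = 0.322028402 eV × (1.602177 × 10⁻¹⁹ J/eV) = 5.1594650e-20 J

Using KE = ½mv²:
v = √(2·KE/m_e)
v = √(2 × 5.1594650e-20 J / 9.10938 × 10⁻³¹ kg)
v = 3.36568e+05 m/s

This is approximately 0.11% the speed of light.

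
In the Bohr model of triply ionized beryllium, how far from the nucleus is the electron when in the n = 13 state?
2.2358 nm (or 22.3577 Å)

The Bohr radius formula is:
r_n = n² a₀ / Z

where a₀ = 0.0529177 nm is the Bohr radius.

For Be³⁺ (Z = 4) at n = 13:
r_13 = 13² × 0.0529177 nm / 4
r_13 = 169 × 0.0529177 nm / 4
r_13 = 8.94309 nm / 4
r_13 = 2.2358 nm

The electron orbits at approximately 2.2358 nm from the nucleus.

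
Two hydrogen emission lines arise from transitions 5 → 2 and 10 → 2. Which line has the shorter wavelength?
10 → 2

Calculate the energy for each transition:

Transition 5 → 2:
ΔE₁ = |E_2 - E_5| = |-13.6057/2² - (-13.6057/5²)|
ΔE₁ = |-3.401425000 - (-0.544228000)| = 2.857197 eV

Transition 10 → 2:
ΔE₂ = |E_2 - E_10| = |-13.6057/2² - (-13.6057/10²)|
ΔE₂ = |-3.401425000 - (-0.136057000)| = 3.265368 eV

Since 3.265368 eV > 2.857197 eV, the transition 10 → 2 emits the more energetic photon.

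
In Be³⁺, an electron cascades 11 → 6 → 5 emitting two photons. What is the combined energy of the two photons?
6.91 eV

The energy levels of Be³⁺ are E_n = -13.6057 × 4² / n² eV.

First transition (11 → 6):
ΔE₁ = |E_6 - E_11|
ΔE₁ = |-6.04697778 - (-1.79910083)| = 4.24788 eV

Second transition (6 → 5):
ΔE₂ = |E_5 - E_6|
ΔE₂ = |-8.70764800 - (-6.04697778)| = 2.66067 eV

Total energy released:
E_total = ΔE₁ + ΔE₂ = 4.24788 + 2.66067 = 6.91 eV

Note: This equals the direct transition 11 → 5: 6.91 eV ✓
Energy is conserved regardless of the path taken.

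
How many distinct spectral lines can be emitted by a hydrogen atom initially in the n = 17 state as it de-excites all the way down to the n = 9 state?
36

The electron can occupy levels n = 9, 10, ..., 17 during de-excitation — that is m = 17 - 9 + 1 = 9 distinct levels.

The number of distinct spectral lines equals the number of ways to choose 2 of these m levels (each pair gives one possible emission transition):

Number of lines = m(m-1)/2 = 9×8/2 = 36

These correspond to all possible transitions between the 9 levels:
17 → 16, 17 → 15, 17 → 14, 17 → 13, 17 → 12, 17 → 11, 17 → 10, 17 → 9...

Each transition produces a photon with a unique energy (and thus wavelength). This count does not depend on Z.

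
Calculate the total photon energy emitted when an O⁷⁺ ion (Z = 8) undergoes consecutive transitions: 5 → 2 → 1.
835.93421 eV

The energy levels of O⁷⁺ are E_n = -13.6057 × 8² / n² eV.

First transition (5 → 2):
ΔE₁ = |E_2 - E_5|
ΔE₁ = |-217.69120000000 - (-34.83059200000)| = 182.86060800 eV

Second transition (2 → 1):
ΔE₂ = |E_1 - E_2|
ΔE₂ = |-870.76480000000 - (-217.69120000000)| = 653.07360000 eV

Total energy released:
E_total = ΔE₁ + ΔE₂ = 182.86060800 + 653.07360000 = 835.93421 eV

Note: This equals the direct transition 5 → 1: 835.93421 eV ✓
Energy is conserved regardless of the path taken.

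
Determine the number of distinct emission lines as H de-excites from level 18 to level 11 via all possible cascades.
28

The electron can occupy levels n = 11, 12, ..., 18 during de-excitation — that is m = 18 - 11 + 1 = 8 distinct levels.

The number of distinct spectral lines equals the number of ways to choose 2 of these m levels (each pair gives one possible emission transition):

Number of lines = m(m-1)/2 = 8×7/2 = 28

These correspond to all possible transitions between the 8 levels:
18 → 17, 18 → 16, 18 → 15, 18 → 14, 18 → 13, 18 → 12, 18 → 11, 17 → 16...

Each transition produces a photon with a unique energy (and thus wavelength). This count does not depend on Z.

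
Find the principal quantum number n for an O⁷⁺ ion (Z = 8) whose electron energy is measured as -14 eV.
n = 8

The exact energy levels follow E_n = -13.6057 Z² / n² eV with Z = 8.

The measured value (-14 eV) is reported to only 2 significant figures, so we must test candidate n values and see which one matches to that precision.

Candidate energies:
  n = 6:  E = -13.6057 × 8² / 6² = -24.187911 eV
  n = 7:  E = -13.6057 × 8² / 7² = -17.770710 eV
  n = 8:  E = -13.6057 × 8² / 8² = -13.605700 eV  ← matches
  n = 9:  E = -13.6057 × 8² / 9² = -10.750183 eV
  n = 10:  E = -13.6057 × 8² / 10² = -8.707648 eV

Checking against the measurement of -14 eV (2 sig figs), only n = 8 agrees:
E_8 = -13.605700 eV, which rounds to -14 eV ✓

Therefore n = 8.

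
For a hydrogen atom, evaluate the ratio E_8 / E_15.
3.515625

Using E_n = -13.6057 Z² / n² eV with Z = 1:

E_8 = -13.6057 / 8² = -13.6057 / 64 = -0.21258906250 eV
E_15 = -13.6057 / 15² = -13.6057 / 225 = -0.06046977778 eV

The ratio is:
E_8/E_15 = (-0.21258906250) / (-0.06046977778)
E_8/E_15 = (-13.6057/64) / (-13.6057/225)
E_8/E_15 = 225/64
E_8/E_15 = 3.515625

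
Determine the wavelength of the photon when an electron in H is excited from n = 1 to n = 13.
91.668933 nm

First, find the transition energy using E_n = -13.6057 / n² eV:
E_1 = -13.6057 / 1² = -13.60570000 eV
E_13 = -13.6057 / 13² = -0.08050710 eV

Photon energy: |ΔE| = |E_13 - E_1| = 13.52519290 eV

Convert to wavelength using E = hc/λ with hc = 1239.84 eV·nm:
λ = hc/E = 1239.84 eV·nm / 13.52519290 eV
λ = 91.668933 nm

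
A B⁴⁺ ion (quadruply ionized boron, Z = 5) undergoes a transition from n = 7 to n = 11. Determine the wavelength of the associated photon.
300.1606 nm

First, find the transition energy using E_n = -13.6057 Z² / n² eV:
E_7 = -13.6057 × 5² / 7² = -6.94168367 eV
E_11 = -13.6057 × 5² / 11² = -2.81109504 eV

Photon energy: |ΔE| = |E_11 - E_7| = 4.13058863 eV

Convert to wavelength using E = hc/λ with hc = 1239.84 eV·nm:
λ = hc/E = 1239.84 eV·nm / 4.13058863 eV
λ = 300.1606 nm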